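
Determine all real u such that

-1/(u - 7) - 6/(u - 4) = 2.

u = 0.7396 or u = 6.7604

Multiply both sides by (u - 7)(u - 4):
-(u - 4) - 6(u - 7) = 2(u - 7)(u - 4).
Expand and collect terms: 2u² - 15u + 10 = 0.
By the quadratic formula, u = (15 ± √145) / 4, so u ≈ 6.7604 or u ≈ 0.7396.
Neither value makes a denominator zero (u ≠ 7, u ≠ 4), so both are valid.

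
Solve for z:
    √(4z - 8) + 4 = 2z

Isolate the radical: √(4z - 8) = 2z - 4.
Square both sides: 4z - 8 = (2z - 4)².
Expand and rearrange: 4z² - 20z + 24 = 0.
Solving gives z = 3 or z = 2.
Check each candidate in the original equation:
  z = 3: √(4) = 2, while 2z - 4 = 2 — valid.
  z = 2: √(0) = 0, while 2z - 4 = 0 — valid.

z = 2 or z = 3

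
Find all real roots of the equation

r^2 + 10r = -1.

r = -9.899 or r = -0.101

Rearrange to standard form: r^2 + 10r + 1 = 0.
Discriminant: (10)^2 - 4*1*1 = 96.
Quadratic formula: r = (-10 +/- sqrt(96)) / 2.
So r = -5 + 2*sqrt(6) ~= -0.101 or r = -5 - 2*sqrt(6) ~= -9.899.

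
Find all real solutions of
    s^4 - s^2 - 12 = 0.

s = -2 or s = 2

Let u = s^2. The equation becomes u^2 - u - 12 = 0.
Factor: (u + 3)(u - 4) = 0, so u = -3 or u = 4.
s^2 = -3 < 0 has no real solution.
s^2 = 4 gives s = +/-2.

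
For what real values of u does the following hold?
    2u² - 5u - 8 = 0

u = -1.1085 or u = 3.6085

Discriminant: (-5)² − 4·2·(-8) = 89.
Quadratic formula: u = (5 ± √89) / 4.
So u = 5/4 + √(89)/4 ≈ 3.6085 or u = 5/4 - √(89)/4 ≈ -1.1085.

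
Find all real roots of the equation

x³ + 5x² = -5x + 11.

Rearrange: x³ + 5x² + 5x - 11 = 0.
Possible rational roots are divisors of -11. Testing x = 1 gives 0, so (x - 1) is a factor.
Divide: x³ + 5x² + 5x - 11 = (x - 1)(x² + 6x + 11).
The quadratic x² + 6x + 11 has discriminant -8 < 0, so no further real roots.

x = 1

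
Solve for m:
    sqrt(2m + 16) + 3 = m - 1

m = 10

Isolate the radical: sqrt(2m + 16) = m - 4.
Square both sides: 2m + 16 = (m - 4)^2.
Expand and rearrange: m^2 - 10m = 0.
Solving gives m = 10 or m = 0.
Check each candidate in the original equation:
  m = 10: sqrt(36) = 6, while m - 4 = 6 — valid.
  m = 0: sqrt(16) = 4, while m - 4 = -4 — extraneous.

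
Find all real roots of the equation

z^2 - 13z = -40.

Bring every term to one side: z^2 - 13z + 40 = 0.
Factor: (z - 8)(z - 5) = 0.
So z = 8 or z = 5.

z = 5 or z = 8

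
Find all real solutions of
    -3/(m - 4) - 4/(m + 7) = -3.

m = -5.7902 or m = 5.1236

Multiply both sides by (m - 4)(m + 7):
-3(m + 7) - 4(m - 4) = -3(m - 4)(m + 7).
Expand and collect terms: -3m² - 2m + 89 = 0.
By the quadratic formula, m = (2 ± √1072) / -6, so m ≈ -5.7902 or m ≈ 5.1236.
Neither value makes a denominator zero (m ≠ 4, m ≠ -7), so both are valid.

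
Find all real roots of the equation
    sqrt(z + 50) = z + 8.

Square both sides: z + 50 = (z + 8)^2.
Expand and rearrange: z^2 + 15z + 14 = 0.
Solving gives z = -1 or z = -14.
Check each candidate in the original equation:
  z = -1: sqrt(49) = 7, while z + 8 = 7 — valid.
  z = -14: sqrt(36) = 6, while z + 8 = -6 — extraneous.

z = -1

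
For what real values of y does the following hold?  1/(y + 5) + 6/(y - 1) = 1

y = -4.5208 or y = 7.5208

Multiply both sides by (y + 5)(y - 1):
(y - 1) + 6(y + 5) = (y + 5)(y - 1).
Expand and collect terms: y^2 - 3y - 34 = 0.
By the quadratic formula, y = (3 +/- sqrt(145)) / 2, so y ~= 7.5208 or y ~= -4.5208.
Neither value makes a denominator zero (y != -5, y != 1), so both are valid.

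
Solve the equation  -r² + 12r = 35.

r = 5 or r = 7

Bring every term to one side: -r² + 12r - 35 = 0.
Factor: -1(r - 5)(r - 7) = 0.
So r = 5 or r = 7.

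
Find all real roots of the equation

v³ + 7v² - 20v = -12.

v = -9.2915 or v = 1 or v = 1.2915

Rearrange: v³ + 7v² - 20v + 12 = 0.
Possible rational roots are divisors of 12. Testing v = 1 gives 0, so (v - 1) is a factor.
Divide: v³ + 7v² - 20v + 12 = (v - 1)(v² + 8v - 12).
Apply the quadratic formula to v² + 8v - 12 = 0: v = (-8 ± √112)/2, i.e. v ≈ 1.2915 or v ≈ -9.2915.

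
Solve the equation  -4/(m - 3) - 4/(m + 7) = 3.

m = -8.5081 or m = 1.8414

Multiply both sides by (m - 3)(m + 7):
-4(m + 7) - 4(m - 3) = 3(m - 3)(m + 7).
Expand and collect terms: 3m² + 20m - 47 = 0.
By the quadratic formula, m = (-20 ± √964) / 6, so m ≈ 1.8414 or m ≈ -8.5081.
Neither value makes a denominator zero (m ≠ 3, m ≠ -7), so both are valid.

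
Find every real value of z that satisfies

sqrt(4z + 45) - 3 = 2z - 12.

z = 9

Isolate the radical: sqrt(4z + 45) = 2z - 9.
Square both sides: 4z + 45 = (2z - 9)^2.
Expand and rearrange: 4z^2 - 40z + 36 = 0.
Solving gives z = 9 or z = 1.
Check each candidate in the original equation:
  z = 9: sqrt(81) = 9, while 2z - 9 = 9 — valid.
  z = 1: sqrt(49) = 7, while 2z - 9 = -7 — extraneous.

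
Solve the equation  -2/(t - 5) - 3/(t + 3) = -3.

t = -2.086 or t = 5.7527

Multiply both sides by (t - 5)(t + 3):
-2(t + 3) - 3(t - 5) = -3(t - 5)(t + 3).
Expand and collect terms: -3t² + 11t + 36 = 0.
By the quadratic formula, t = (-11 ± √553) / -6, so t ≈ -2.086 or t ≈ 5.7527.
Neither value makes a denominator zero (t ≠ 5, t ≠ -3), so both are valid.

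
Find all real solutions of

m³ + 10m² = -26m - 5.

Rearrange: m³ + 10m² + 26m + 5 = 0.
Possible rational roots are divisors of 5. Testing m = -5 gives 0, so (m + 5) is a factor.
Divide: m³ + 10m² + 26m + 5 = (m + 5)(m² + 5m + 1).
Apply the quadratic formula to m² + 5m + 1 = 0: m = (-5 ± √21)/2, i.e. m ≈ -0.2087 or m ≈ -4.7913.

m = -5 or m = -4.7913 or m = -0.2087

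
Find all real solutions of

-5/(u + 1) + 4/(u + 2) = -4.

u = -2.5542 or u = -0.1958

Multiply both sides by (u + 1)(u + 2):
-5(u + 2) + 4(u + 1) = -4(u + 1)(u + 2).
Expand and collect terms: -4u^2 - 11u - 2 = 0.
By the quadratic formula, u = (11 +/- sqrt(89)) / -8, so u ~= -2.5542 or u ~= -0.1958.
Neither value makes a denominator zero (u != -1, u != -2), so both are valid.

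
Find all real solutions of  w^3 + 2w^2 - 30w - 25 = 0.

w = -6.1926 or w = -0.8074 or w = 5

Possible rational roots are divisors of -25. Testing w = 5 gives 0, so (w - 5) is a factor.
Divide: w^3 + 2w^2 - 30w - 25 = (w - 5)(w^2 + 7w + 5).
Apply the quadratic formula to w^2 + 7w + 5 = 0: w = (-7 +/- sqrt(29))/2, i.e. w ~= -0.8074 or w ~= -6.1926.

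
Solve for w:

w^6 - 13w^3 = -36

w = 1.5874 or w = 2.0801

Let u = w^3. The equation becomes u^2 - 13u + 36 = 0.
Factor: (u - 9)(u - 4) = 0, so u = 9 or u = 4.
w^3 = 9 gives w = (9)^(1/3) ~= 2.0801.
w^3 = 4 gives w = (4)^(1/3) ~= 1.5874.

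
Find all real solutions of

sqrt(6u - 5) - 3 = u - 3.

Isolate the radical: sqrt(6u - 5) = u.
Square both sides: 6u - 5 = (u)^2.
Expand and rearrange: u^2 - 6u + 5 = 0.
Solving gives u = 5 or u = 1.
Check each candidate in the original equation:
  u = 5: sqrt(25) = 5, while u = 5 — valid.
  u = 1: sqrt(1) = 1, while u = 1 — valid.

u = 1 or u = 5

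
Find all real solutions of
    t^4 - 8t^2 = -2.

t = -2.7824 or t = -0.5083 or t = 0.5083 or t = 2.7824

Let u = t^2. The equation becomes u^2 - 8u + 2 = 0.
By the quadratic formula, u = sqrt(14) + 4 or u = 4 - sqrt(14).
t^2 = sqrt(14) + 4 gives t = +/-sqrt(sqrt(14) + 4) ~= +/-2.7824.
t^2 = 4 - sqrt(14) gives t = +/-sqrt(4 - sqrt(14)) ~= +/-0.5083.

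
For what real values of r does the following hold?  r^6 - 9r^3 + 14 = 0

Let u = r^3. The equation becomes u^2 - 9u + 14 = 0.
Factor: (u - 7)(u - 2) = 0, so u = 7 or u = 2.
r^3 = 7 gives r = (7)^(1/3) ~= 1.9129.
r^3 = 2 gives r = (2)^(1/3) ~= 1.2599.

r = 1.2599 or r = 1.9129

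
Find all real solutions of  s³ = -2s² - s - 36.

s = -4

Rearrange: s³ + 2s² + s + 36 = 0.
Possible rational roots are divisors of 36. Testing s = -4 gives 0, so (s + 4) is a factor.
Divide: s³ + 2s² + s + 36 = (s + 4)(s² - 2s + 9).
The quadratic s² - 2s + 9 has discriminant -32 < 0, so no further real roots.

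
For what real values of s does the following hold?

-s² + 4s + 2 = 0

s = -0.4495 or s = 4.4495

Discriminant: (4)² − 4·(-1)·2 = 24.
Quadratic formula: s = (-4 ± √24) / (-2).
So s = 2 - √(6) ≈ -0.4495 or s = 2 + √(6) ≈ 4.4495.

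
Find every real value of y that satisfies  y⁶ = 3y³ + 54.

y = -1.8171 or y = 2.0801

Let u = y³. The equation becomes u² - 3u - 54 = 0.
Factor: (u + 6)(u - 9) = 0, so u = -6 or u = 9.
y³ = -6 gives y = -∛(6) ≈ -1.8171.
y³ = 9 gives y = ∛(9) ≈ 2.0801.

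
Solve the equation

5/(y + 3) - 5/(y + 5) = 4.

Multiply both sides by (y + 3)(y + 5):
5(y + 5) - 5(y + 3) = 4(y + 3)(y + 5).
Expand and collect terms: 4y^2 + 32y + 50 = 0.
By the quadratic formula, y = (-32 +/- sqrt(224)) / 8, so y ~= -2.1292 or y ~= -5.8708.
Neither value makes a denominator zero (y != -3, y != -5), so both are valid.

y = -5.8708 or y = -2.1292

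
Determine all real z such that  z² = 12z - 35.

Bring every term to one side: z² - 12z + 35 = 0.
Factor: (z - 5)(z - 7) = 0.
So z = 5 or z = 7.

z = 5 or z = 7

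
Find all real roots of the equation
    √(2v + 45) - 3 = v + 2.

v = 2

Isolate the radical: √(2v + 45) = v + 5.
Square both sides: 2v + 45 = (v + 5)².
Expand and rearrange: v² + 8v - 20 = 0.
Solving gives v = 2 or v = -10.
Check each candidate in the original equation:
  v = 2: √(49) = 7, while v + 5 = 7 — valid.
  v = -10: √(25) = 5, while v + 5 = -5 — extraneous.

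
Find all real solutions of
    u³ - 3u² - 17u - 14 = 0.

u = -2 or u = -1.1401 or u = 6.1401

Possible rational roots are divisors of -14. Testing u = -2 gives 0, so (u + 2) is a factor.
Divide: u³ - 3u² - 17u - 14 = (u + 2)(u² - 5u - 7).
Apply the quadratic formula to u² - 5u - 7 = 0: u = (5 ± √53)/2, i.e. u ≈ 6.1401 or u ≈ -1.1401.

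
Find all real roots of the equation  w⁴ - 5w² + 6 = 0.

w = -1.7321 or w = -1.4142 or w = 1.4142 or w = 1.7321

Let u = w². The equation becomes u² - 5u + 6 = 0.
Factor: (u - 2)(u - 3) = 0, so u = 2 or u = 3.
w² = 2 gives w = ±√(2) ≈ ±1.4142.
w² = 3 gives w = ±√(3) ≈ ±1.7321.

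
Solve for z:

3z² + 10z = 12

Rearrange to standard form: 3z² + 10z - 12 = 0.
Discriminant: (10)² − 4·3·(-12) = 244.
Quadratic formula: z = (-10 ± √244) / 6.
So z = -5/3 + √(61)/3 ≈ 0.9367 or z = -√(61)/3 - 5/3 ≈ -4.2701.

z = -4.2701 or z = 0.9367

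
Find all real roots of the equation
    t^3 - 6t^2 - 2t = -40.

t = -2.3166 or t = 4 or t = 4.3166

Rearrange: t^3 - 6t^2 - 2t + 40 = 0.
Possible rational roots are divisors of 40. Testing t = 4 gives 0, so (t - 4) is a factor.
Divide: t^3 - 6t^2 - 2t + 40 = (t - 4)(t^2 - 2t - 10).
Apply the quadratic formula to t^2 - 2t - 10 = 0: t = (2 +/- sqrt(44))/2, i.e. t ~= 4.3166 or t ~= -2.3166.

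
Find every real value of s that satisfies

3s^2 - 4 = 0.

s = -1.1547 or s = 1.1547

Discriminant: (0)^2 - 4*3*(-4) = 48.
Quadratic formula: s = (0 +/- sqrt(48)) / 6.
So s = 2*sqrt(3)/3 ~= 1.1547 or s = -2*sqrt(3)/3 ~= -1.1547.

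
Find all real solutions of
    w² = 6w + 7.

Bring every term to one side: w² - 6w - 7 = 0.
Factor: (w - 7)(w + 1) = 0.
So w = 7 or w = -1.

w = -1 or w = 7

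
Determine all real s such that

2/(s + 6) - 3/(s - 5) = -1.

Multiply both sides by (s + 6)(s - 5):
2(s - 5) - 3(s + 6) = -(s + 6)(s - 5).
Expand and collect terms: -s² + 58 = 0.
By the quadratic formula, s = (0 ± √232) / -2, so s ≈ -7.6158 or s ≈ 7.6158.
Neither value makes a denominator zero (s ≠ -6, s ≠ 5), so both are valid.

s = -7.6158 or s = 7.6158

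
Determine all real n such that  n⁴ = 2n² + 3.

Let u = n². The equation becomes u² - 2u - 3 = 0.
Factor: (u - 3)(u + 1) = 0, so u = 3 or u = -1.
n² = 3 gives n = ±√(3) ≈ ±1.7321.
n² = -1 < 0 has no real solution.

n = -1.7321 or n = 1.7321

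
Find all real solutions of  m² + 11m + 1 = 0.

m = -10.9083 or m = -0.0917

Discriminant: (11)² − 4·1·1 = 117.
Quadratic formula: m = (-11 ± √117) / 2.
So m = -11/2 + 3·√(13)/2 ≈ -0.0917 or m = -11/2 - 3·√(13)/2 ≈ -10.9083.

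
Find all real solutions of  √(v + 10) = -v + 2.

v = -1

Square both sides: v + 10 = (-v + 2)².
Expand and rearrange: v² - 5v - 6 = 0.
Solving gives v = 6 or v = -1.
Check each candidate in the original equation:
  v = 6: √(16) = 4, while -v + 2 = -4 — extraneous.
  v = -1: √(9) = 3, while -v + 2 = 3 — valid.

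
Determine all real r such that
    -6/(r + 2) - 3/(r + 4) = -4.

r = -3.6116 or r = -0.1384

Multiply both sides by (r + 2)(r + 4):
-6(r + 4) - 3(r + 2) = -4(r + 2)(r + 4).
Expand and collect terms: -4r^2 - 15r - 2 = 0.
By the quadratic formula, r = (15 +/- sqrt(193)) / -8, so r ~= -3.6116 or r ~= -0.1384.
Neither value makes a denominator zero (r != -2, r != -4), so both are valid.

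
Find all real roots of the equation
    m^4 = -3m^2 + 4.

Let u = m^2. The equation becomes u^2 + 3u - 4 = 0.
Factor: (u - 1)(u + 4) = 0, so u = 1 or u = -4.
m^2 = 1 gives m = +/-1.
m^2 = -4 < 0 has no real solution.

m = -1 or m = 1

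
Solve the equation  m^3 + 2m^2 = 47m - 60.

m = -8.4244 or m = 1.4244 or m = 5

Rearrange: m^3 + 2m^2 - 47m + 60 = 0.
Possible rational roots are divisors of 60. Testing m = 5 gives 0, so (m - 5) is a factor.
Divide: m^3 + 2m^2 - 47m + 60 = (m - 5)(m^2 + 7m - 12).
Apply the quadratic formula to m^2 + 7m - 12 = 0: m = (-7 +/- sqrt(97))/2, i.e. m ~= 1.4244 or m ~= -8.4244.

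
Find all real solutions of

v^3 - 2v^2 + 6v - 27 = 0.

v = 3

Possible rational roots are divisors of -27. Testing v = 3 gives 0, so (v - 3) is a factor.
Divide: v^3 - 2v^2 + 6v - 27 = (v - 3)(v^2 + v + 9).
The quadratic v^2 + v + 9 has discriminant -35 < 0, so no further real roots.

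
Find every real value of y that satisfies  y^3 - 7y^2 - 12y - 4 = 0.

y = -1 or y = -0.4721 or y = 8.4721

Possible rational roots are divisors of -4. Testing y = -1 gives 0, so (y + 1) is a factor.
Divide: y^3 - 7y^2 - 12y - 4 = (y + 1)(y^2 - 8y - 4).
Apply the quadratic formula to y^2 - 8y - 4 = 0: y = (8 +/- sqrt(80))/2, i.e. y ~= 8.4721 or y ~= -0.4721.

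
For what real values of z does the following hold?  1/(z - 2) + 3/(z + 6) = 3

Multiply both sides by (z - 2)(z + 6):
(z + 6) + 3(z - 2) = 3(z - 2)(z + 6).
Expand and collect terms: 3z^2 + 8z - 36 = 0.
By the quadratic formula, z = (-8 +/- sqrt(496)) / 6, so z ~= 2.3785 or z ~= -5.0452.
Neither value makes a denominator zero (z != 2, z != -6), so both are valid.

z = -5.0452 or z = 2.3785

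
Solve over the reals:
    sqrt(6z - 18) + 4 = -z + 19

Isolate the radical: sqrt(6z - 18) = -z + 15.
Square both sides: 6z - 18 = (-z + 15)^2.
Expand and rearrange: z^2 - 36z + 243 = 0.
Solving gives z = 27 or z = 9.
Check each candidate in the original equation:
  z = 27: sqrt(144) = 12, while -z + 15 = -12 — extraneous.
  z = 9: sqrt(36) = 6, while -z + 15 = 6 — valid.

z = 9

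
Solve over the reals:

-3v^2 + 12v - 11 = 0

v = 1.4226 or v = 2.5774

Discriminant: (12)^2 - 4*(-3)*(-11) = 12.
Quadratic formula: v = (-12 +/- sqrt(12)) / (-6).
So v = 2 - sqrt(3)/3 ~= 1.4226 or v = sqrt(3)/3 + 2 ~= 2.5774.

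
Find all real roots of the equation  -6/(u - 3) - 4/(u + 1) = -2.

Multiply both sides by (u - 3)(u + 1):
-6(u + 1) - 4(u - 3) = -2(u - 3)(u + 1).
Expand and collect terms: -2u² + 14u = 0.
Factor or apply the quadratic formula: u = 0 or u = 7.
Neither value makes a denominator zero (u ≠ 3, u ≠ -1), so both are valid.

u = 0 or u = 7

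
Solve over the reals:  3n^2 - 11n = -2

Rearrange to standard form: 3n^2 - 11n + 2 = 0.
Discriminant: (-11)^2 - 4*3*2 = 97.
Quadratic formula: n = (11 +/- sqrt(97)) / 6.
So n = sqrt(97)/6 + 11/6 ~= 3.4748 or n = 11/6 - sqrt(97)/6 ~= 0.1919.

n = 0.1919 or n = 3.4748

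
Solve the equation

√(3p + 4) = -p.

Square both sides: 3p + 4 = (-p)².
Expand and rearrange: p² - 3p - 4 = 0.
Solving gives p = 4 or p = -1.
Check each candidate in the original equation:
  p = 4: √(16) = 4, while -p = -4 — extraneous.
  p = -1: √(1) = 1, while -p = 1 — valid.

p = -1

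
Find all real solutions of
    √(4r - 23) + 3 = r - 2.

r = 6 or r = 8

Isolate the radical: √(4r - 23) = r - 5.
Square both sides: 4r - 23 = (r - 5)².
Expand and rearrange: r² - 14r + 48 = 0.
Solving gives r = 8 or r = 6.
Check each candidate in the original equation:
  r = 8: √(9) = 3, while r - 5 = 3 — valid.
  r = 6: √(1) = 1, while r - 5 = 1 — valid.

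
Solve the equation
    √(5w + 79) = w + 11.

Square both sides: 5w + 79 = (w + 11)².
Expand and rearrange: w² + 17w + 42 = 0.
Solving gives w = -3 or w = -14.
Check each candidate in the original equation:
  w = -3: √(64) = 8, while w + 11 = 8 — valid.
  w = -14: √(9) = 3, while w + 11 = -3 — extraneous.

w = -3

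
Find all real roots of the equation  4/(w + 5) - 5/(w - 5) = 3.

w = -3.3333 or w = 3

Multiply both sides by (w + 5)(w - 5):
4(w - 5) - 5(w + 5) = 3(w + 5)(w - 5).
Expand and collect terms: 3w² + w - 30 = 0.
Factor or apply the quadratic formula: w = 3 or w = -3.3333.
Neither value makes a denominator zero (w ≠ -5, w ≠ 5), so both are valid.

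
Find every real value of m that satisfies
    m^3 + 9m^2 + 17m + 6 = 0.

Possible rational roots are divisors of 6. Testing m = -2 gives 0, so (m + 2) is a factor.
Divide: m^3 + 9m^2 + 17m + 6 = (m + 2)(m^2 + 7m + 3).
Apply the quadratic formula to m^2 + 7m + 3 = 0: m = (-7 +/- sqrt(37))/2, i.e. m ~= -0.4586 or m ~= -6.5414.

m = -6.5414 or m = -2 or m = -0.4586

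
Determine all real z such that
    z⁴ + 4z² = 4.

z = -0.9102 or z = 0.9102

Let u = z². The equation becomes u² + 4u - 4 = 0.
By the quadratic formula, u = -2 + 2·√(2) or u = -2·√(2) - 2.
z² = -2 + 2·√(2) gives z = ±√(-2 + 2·√(2)) ≈ ±0.9102.
z² = -2·√(2) - 2 < 0 has no real solution.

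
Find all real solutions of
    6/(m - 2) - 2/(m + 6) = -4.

Multiply both sides by (m - 2)(m + 6):
6(m + 6) - 2(m - 2) = -4(m - 2)(m + 6).
Expand and collect terms: -4m² - 20m + 8 = 0.
By the quadratic formula, m = (20 ± √528) / -8, so m ≈ -5.3723 or m ≈ 0.3723.
Neither value makes a denominator zero (m ≠ 2, m ≠ -6), so both are valid.

m = -5.3723 or m = 0.3723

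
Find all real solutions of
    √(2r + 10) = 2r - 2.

r = 3

Square both sides: 2r + 10 = (2r - 2)².
Expand and rearrange: 4r² - 10r - 6 = 0.
Solving gives r = 3 or r = -0.5.
Check each candidate in the original equation:
  r = 3: √(16) = 4, while 2r - 2 = 4 — valid.
  r = -0.5: √(9) = 3, while 2r - 2 = -3 — extraneous.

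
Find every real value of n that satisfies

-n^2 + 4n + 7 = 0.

n = -1.3166 or n = 5.3166

Discriminant: (4)^2 - 4*(-1)*7 = 44.
Quadratic formula: n = (-4 +/- sqrt(44)) / (-2).
So n = 2 - sqrt(11) ~= -1.3166 or n = 2 + sqrt(11) ~= 5.3166.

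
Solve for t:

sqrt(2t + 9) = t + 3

t = 0

Square both sides: 2t + 9 = (t + 3)^2.
Expand and rearrange: t^2 + 4t = 0.
Solving gives t = 0 or t = -4.
Check each candidate in the original equation:
  t = 0: sqrt(9) = 3, while t + 3 = 3 — valid.
  t = -4: sqrt(1) = 1, while t + 3 = -1 — extraneous.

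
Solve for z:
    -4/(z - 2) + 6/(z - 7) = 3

z = 1 or z = 8.6667

Multiply both sides by (z - 2)(z - 7):
-4(z - 7) + 6(z - 2) = 3(z - 2)(z - 7).
Expand and collect terms: 3z² - 29z + 26 = 0.
Factor or apply the quadratic formula: z = 8.6667 or z = 1.
Neither value makes a denominator zero (z ≠ 2, z ≠ 7), so both are valid.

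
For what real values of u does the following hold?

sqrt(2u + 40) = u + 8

u = -2

Square both sides: 2u + 40 = (u + 8)^2.
Expand and rearrange: u^2 + 14u + 24 = 0.
Solving gives u = -2 or u = -12.
Check each candidate in the original equation:
  u = -2: sqrt(36) = 6, while u + 8 = 6 — valid.
  u = -12: sqrt(16) = 4, while u + 8 = -4 — extraneous.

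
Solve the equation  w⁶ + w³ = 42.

Let u = w³. The equation becomes u² + u - 42 = 0.
Factor: (u - 6)(u + 7) = 0, so u = 6 or u = -7.
w³ = 6 gives w = ∛(6) ≈ 1.8171.
w³ = -7 gives w = -∛(7) ≈ -1.9129.

w = -1.9129 or w = 1.8171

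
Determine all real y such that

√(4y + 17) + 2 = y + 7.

Isolate the radical: √(4y + 17) = y + 5.
Square both sides: 4y + 17 = (y + 5)².
Expand and rearrange: y² + 6y + 8 = 0.
Solving gives y = -2 or y = -4.
Check each candidate in the original equation:
  y = -2: √(9) = 3, while y + 5 = 3 — valid.
  y = -4: √(1) = 1, while y + 5 = 1 — valid.

y = -4 or y = -2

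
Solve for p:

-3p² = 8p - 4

Rearrange to standard form: -3p² - 8p + 4 = 0.
Discriminant: (-8)² − 4·(-3)·4 = 112.
Quadratic formula: p = (8 ± √112) / (-6).
So p = -2·√(7)/3 - 4/3 ≈ -3.0972 or p = -4/3 + 2·√(7)/3 ≈ 0.4305.

p = -3.0972 or p = 0.4305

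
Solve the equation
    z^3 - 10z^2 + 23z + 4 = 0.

Possible rational roots are divisors of 4. Testing z = 4 gives 0, so (z - 4) is a factor.
Divide: z^3 - 10z^2 + 23z + 4 = (z - 4)(z^2 - 6z - 1).
Apply the quadratic formula to z^2 - 6z - 1 = 0: z = (6 +/- sqrt(40))/2, i.e. z ~= 6.1623 or z ~= -0.1623.

z = -0.1623 or z = 4 or z = 6.1623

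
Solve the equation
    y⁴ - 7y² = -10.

Let u = y². The equation becomes u² - 7u + 10 = 0.
Factor: (u - 2)(u - 5) = 0, so u = 2 or u = 5.
y² = 2 gives y = ±√(2) ≈ ±1.4142.
y² = 5 gives y = ±√(5) ≈ ±2.2361.

y = -2.2361 or y = -1.4142 or y = 1.4142 or y = 2.2361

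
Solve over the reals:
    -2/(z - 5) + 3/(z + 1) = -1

Multiply both sides by (z - 5)(z + 1):
-2(z + 1) + 3(z - 5) = -(z - 5)(z + 1).
Expand and collect terms: -z^2 + 3z + 22 = 0.
By the quadratic formula, z = (-3 +/- sqrt(97)) / -2, so z ~= -3.4244 or z ~= 6.4244.
Neither value makes a denominator zero (z != 5, z != -1), so both are valid.

z = -3.4244 or z = 6.4244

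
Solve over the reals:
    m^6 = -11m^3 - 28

Let u = m^3. The equation becomes u^2 + 11u + 28 = 0.
Factor: (u + 4)(u + 7) = 0, so u = -4 or u = -7.
m^3 = -4 gives m = -(4)^(1/3) ~= -1.5874.
m^3 = -7 gives m = -(7)^(1/3) ~= -1.9129.

m = -1.9129 or m = -1.5874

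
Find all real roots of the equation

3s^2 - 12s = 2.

s = -0.1602 or s = 4.1602

Rearrange to standard form: 3s^2 - 12s - 2 = 0.
Discriminant: (-12)^2 - 4*3*(-2) = 168.
Quadratic formula: s = (12 +/- sqrt(168)) / 6.
So s = 2 + sqrt(42)/3 ~= 4.1602 or s = 2 - sqrt(42)/3 ~= -0.1602.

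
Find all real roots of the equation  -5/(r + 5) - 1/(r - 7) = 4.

Multiply both sides by (r + 5)(r - 7):
-5(r - 7) - (r + 5) = 4(r + 5)(r - 7).
Expand and collect terms: 4r² - 2r - 170 = 0.
By the quadratic formula, r = (2 ± √2724) / 8, so r ≈ 6.774 or r ≈ -6.274.
Neither value makes a denominator zero (r ≠ -5, r ≠ 7), so both are valid.

r = -6.274 or r = 6.774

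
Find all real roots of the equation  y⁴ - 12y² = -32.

Let u = y². The equation becomes u² - 12u + 32 = 0.
Factor: (u - 4)(u - 8) = 0, so u = 4 or u = 8.
y² = 4 gives y = ±2.
y² = 8 gives y = ±2·√(2) ≈ ±2.8284.

y = -2.8284 or y = -2 or y = 2 or y = 2.8284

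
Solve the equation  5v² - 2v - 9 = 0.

v = -1.1565 or v = 1.5565

Discriminant: (-2)² − 4·5·(-9) = 184.
Quadratic formula: v = (2 ± √184) / 10.
So v = 1/5 + √(46)/5 ≈ 1.5565 or v = 1/5 - √(46)/5 ≈ -1.1565.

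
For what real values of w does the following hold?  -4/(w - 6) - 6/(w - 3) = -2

Multiply both sides by (w - 6)(w - 3):
-4(w - 3) - 6(w - 6) = -2(w - 6)(w - 3).
Expand and collect terms: -2w² + 28w - 84 = 0.
By the quadratic formula, w = (-28 ± √112) / -4, so w ≈ 4.3542 or w ≈ 9.6458.
Neither value makes a denominator zero (w ≠ 6, w ≠ 3), so both are valid.

w = 4.3542 or w = 9.6458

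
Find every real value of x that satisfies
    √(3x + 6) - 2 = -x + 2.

x = 1

Isolate the radical: √(3x + 6) = -x + 4.
Square both sides: 3x + 6 = (-x + 4)².
Expand and rearrange: x² - 11x + 10 = 0.
Solving gives x = 10 or x = 1.
Check each candidate in the original equation:
  x = 10: √(36) = 6, while -x + 4 = -6 — extraneous.
  x = 1: √(9) = 3, while -x + 4 = 3 — valid.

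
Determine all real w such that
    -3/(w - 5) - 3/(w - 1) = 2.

Multiply both sides by (w - 5)(w - 1):
-3(w - 1) - 3(w - 5) = 2(w - 5)(w - 1).
Expand and collect terms: 2w² - 6w - 8 = 0.
Factor or apply the quadratic formula: w = 4 or w = -1.
Neither value makes a denominator zero (w ≠ 5, w ≠ 1), so both are valid.

w = -1 or w = 4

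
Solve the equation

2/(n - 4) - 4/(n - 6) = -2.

Multiply both sides by (n - 4)(n - 6):
2(n - 6) - 4(n - 4) = -2(n - 4)(n - 6).
Expand and collect terms: -2n^2 + 22n - 52 = 0.
By the quadratic formula, n = (-22 +/- sqrt(68)) / -4, so n ~= 3.4384 or n ~= 7.5616.
Neither value makes a denominator zero (n != 4, n != 6), so both are valid.

n = 3.4384 or n = 7.5616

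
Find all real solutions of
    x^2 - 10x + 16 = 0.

Factor: (x - 2)(x - 8) = 0.
So x = 2 or x = 8.

x = 2 or x = 8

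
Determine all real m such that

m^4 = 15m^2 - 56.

m = -2.8284 or m = -2.6458 or m = 2.6458 or m = 2.8284

Let u = m^2. The equation becomes u^2 - 15u + 56 = 0.
Factor: (u - 8)(u - 7) = 0, so u = 8 or u = 7.
m^2 = 8 gives m = +/-2*sqrt(2) ~= +/-2.8284.
m^2 = 7 gives m = +/-sqrt(7) ~= +/-2.6458.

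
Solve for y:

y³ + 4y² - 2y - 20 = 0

y = 2

Possible rational roots are divisors of -20. Testing y = 2 gives 0, so (y - 2) is a factor.
Divide: y³ + 4y² - 2y - 20 = (y - 2)(y² + 6y + 10).
The quadratic y² + 6y + 10 has discriminant -4 < 0, so no further real roots.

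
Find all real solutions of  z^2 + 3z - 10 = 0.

Factor: (z + 5)(z - 2) = 0.
So z = -5 or z = 2.

z = -5 or z = 2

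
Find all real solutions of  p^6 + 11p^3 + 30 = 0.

p = -1.8171 or p = -1.71

Let u = p^3. The equation becomes u^2 + 11u + 30 = 0.
Factor: (u + 5)(u + 6) = 0, so u = -5 or u = -6.
p^3 = -5 gives p = -(5)^(1/3) ~= -1.71.
p^3 = -6 gives p = -(6)^(1/3) ~= -1.8171.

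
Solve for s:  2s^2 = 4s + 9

Rearrange to standard form: 2s^2 - 4s - 9 = 0.
Discriminant: (-4)^2 - 4*2*(-9) = 88.
Quadratic formula: s = (4 +/- sqrt(88)) / 4.
So s = 1 + sqrt(22)/2 ~= 3.3452 or s = 1 - sqrt(22)/2 ~= -1.3452.

s = -1.3452 or s = 3.3452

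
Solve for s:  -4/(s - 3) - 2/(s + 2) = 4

Multiply both sides by (s - 3)(s + 2):
-4(s + 2) - 2(s - 3) = 4(s - 3)(s + 2).
Expand and collect terms: 4s^2 + 2s - 22 = 0.
By the quadratic formula, s = (-2 +/- sqrt(356)) / 8, so s ~= 2.1085 or s ~= -2.6085.
Neither value makes a denominator zero (s != 3, s != -2), so both are valid.

s = -2.6085 or s = 2.1085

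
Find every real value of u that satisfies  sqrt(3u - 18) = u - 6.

u = 6 or u = 9

Square both sides: 3u - 18 = (u - 6)^2.
Expand and rearrange: u^2 - 15u + 54 = 0.
Solving gives u = 9 or u = 6.
Check each candidate in the original equation:
  u = 9: sqrt(9) = 3, while u - 6 = 3 — valid.
  u = 6: sqrt(0) = 0, while u - 6 = 0 — valid.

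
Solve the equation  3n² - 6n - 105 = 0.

Factor: 3(n + 5)(n - 7) = 0.
So n = -5 or n = 7.

n = -5 or n = 7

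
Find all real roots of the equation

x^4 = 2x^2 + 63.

Let u = x^2. The equation becomes u^2 - 2u - 63 = 0.
Factor: (u + 7)(u - 9) = 0, so u = -7 or u = 9.
x^2 = -7 < 0 has no real solution.
x^2 = 9 gives x = +/-3.

x = -3 or x = 3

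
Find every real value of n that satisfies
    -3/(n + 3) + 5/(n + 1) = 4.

Multiply both sides by (n + 3)(n + 1):
-3(n + 1) + 5(n + 3) = 4(n + 3)(n + 1).
Expand and collect terms: 4n^2 + 14n = 0.
Factor or apply the quadratic formula: n = 0 or n = -3.5.
Neither value makes a denominator zero (n != -3, n != -1), so both are valid.

n = -3.5 or n = 0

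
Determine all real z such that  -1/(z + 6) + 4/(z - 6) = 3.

Multiply both sides by (z + 6)(z - 6):
-(z - 6) + 4(z + 6) = 3(z + 6)(z - 6).
Expand and collect terms: 3z² - 3z - 138 = 0.
By the quadratic formula, z = (3 ± √1665) / 6, so z ≈ 7.3007 or z ≈ -6.3007.
Neither value makes a denominator zero (z ≠ -6, z ≠ 6), so both are valid.

z = -6.3007 or z = 7.3007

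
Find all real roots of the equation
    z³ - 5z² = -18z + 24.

z = 2

Rearrange: z³ - 5z² + 18z - 24 = 0.
Possible rational roots are divisors of -24. Testing z = 2 gives 0, so (z - 2) is a factor.
Divide: z³ - 5z² + 18z - 24 = (z - 2)(z² - 3z + 12).
The quadratic z² - 3z + 12 has discriminant -39 < 0, so no further real roots.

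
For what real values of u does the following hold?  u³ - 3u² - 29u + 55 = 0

Possible rational roots are divisors of 55. Testing u = -5 gives 0, so (u + 5) is a factor.
Divide: u³ - 3u² - 29u + 55 = (u + 5)(u² - 8u + 11).
Apply the quadratic formula to u² - 8u + 11 = 0: u = (8 ± √20)/2, i.e. u ≈ 6.2361 or u ≈ 1.7639.

u = -5 or u = 1.7639 or u = 6.2361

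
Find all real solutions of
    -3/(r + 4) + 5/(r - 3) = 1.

Multiply both sides by (r + 4)(r - 3):
-3(r - 3) + 5(r + 4) = (r + 4)(r - 3).
Expand and collect terms: r² - r - 41 = 0.
By the quadratic formula, r = (1 ± √165) / 2, so r ≈ 6.9226 or r ≈ -5.9226.
Neither value makes a denominator zero (r ≠ -4, r ≠ 3), so both are valid.

r = -5.9226 or r = 6.9226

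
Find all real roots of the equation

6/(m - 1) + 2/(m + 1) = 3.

m = -0.6943 or m = 3.3609

Multiply both sides by (m - 1)(m + 1):
6(m + 1) + 2(m - 1) = 3(m - 1)(m + 1).
Expand and collect terms: 3m^2 - 8m - 7 = 0.
By the quadratic formula, m = (8 +/- sqrt(148)) / 6, so m ~= 3.3609 or m ~= -0.6943.
Neither value makes a denominator zero (m != 1, m != -1), so both are valid.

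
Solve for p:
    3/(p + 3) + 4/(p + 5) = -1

p = -11.2749 or p = -3.7251

Multiply both sides by (p + 3)(p + 5):
3(p + 5) + 4(p + 3) = -(p + 3)(p + 5).
Expand and collect terms: -p^2 - 15p - 42 = 0.
By the quadratic formula, p = (15 +/- sqrt(57)) / -2, so p ~= -11.2749 or p ~= -3.7251.
Neither value makes a denominator zero (p != -3, p != -5), so both are valid.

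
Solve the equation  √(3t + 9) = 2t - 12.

Square both sides: 3t + 9 = (2t - 12)².
Expand and rearrange: 4t² - 51t + 135 = 0.
Solving gives t = 9 or t = 3.75.
Check each candidate in the original equation:
  t = 9: √(36) = 6, while 2t - 12 = 6 — valid.
  t = 3.75: √(20.25) = 4.5, while 2t - 12 = -4.5 — extraneous.

t = 9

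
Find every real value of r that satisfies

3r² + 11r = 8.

Rearrange to standard form: 3r² + 11r - 8 = 0.
Discriminant: (11)² − 4·3·(-8) = 217.
Quadratic formula: r = (-11 ± √217) / 6.
So r = -11/6 + √(217)/6 ≈ 0.6218 or r = -√(217)/6 - 11/6 ≈ -4.2885.

r = -4.2885 or r = 0.6218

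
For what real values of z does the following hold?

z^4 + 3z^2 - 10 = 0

Let u = z^2. The equation becomes u^2 + 3u - 10 = 0.
Factor: (u - 2)(u + 5) = 0, so u = 2 or u = -5.
z^2 = 2 gives z = +/-sqrt(2) ~= +/-1.4142.
z^2 = -5 < 0 has no real solution.

z = -1.4142 or z = 1.4142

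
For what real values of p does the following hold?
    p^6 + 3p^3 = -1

Let u = p^3. The equation becomes u^2 + 3u + 1 = 0.
By the quadratic formula, u = -3/2 + sqrt(5)/2 or u = -3/2 - sqrt(5)/2.
p^3 = -3/2 + sqrt(5)/2 gives p = -(3/2 - sqrt(5)/2)^(1/3) ~= -0.7256.
p^3 = -3/2 - sqrt(5)/2 gives p = -(sqrt(5)/2 + 3/2)^(1/3) ~= -1.3782.

p = -1.3782 or p = -0.7256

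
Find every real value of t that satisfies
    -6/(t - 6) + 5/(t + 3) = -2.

t = -4.9629 or t = 8.4629

Multiply both sides by (t - 6)(t + 3):
-6(t + 3) + 5(t - 6) = -2(t - 6)(t + 3).
Expand and collect terms: -2t^2 + 7t + 84 = 0.
By the quadratic formula, t = (-7 +/- sqrt(721)) / -4, so t ~= -4.9629 or t ~= 8.4629.
Neither value makes a denominator zero (t != 6, t != -3), so both are valid.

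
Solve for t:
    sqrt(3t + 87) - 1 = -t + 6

Isolate the radical: sqrt(3t + 87) = -t + 7.
Square both sides: 3t + 87 = (-t + 7)^2.
Expand and rearrange: t^2 - 17t - 38 = 0.
Solving gives t = 19 or t = -2.
Check each candidate in the original equation:
  t = 19: sqrt(144) = 12, while -t + 7 = -12 — extraneous.
  t = -2: sqrt(81) = 9, while -t + 7 = 9 — valid.

t = -2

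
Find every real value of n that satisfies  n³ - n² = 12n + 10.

Rearrange: n³ - n² - 12n - 10 = 0.
Possible rational roots are divisors of -10. Testing n = -1 gives 0, so (n + 1) is a factor.
Divide: n³ - n² - 12n - 10 = (n + 1)(n² - 2n - 10).
Apply the quadratic formula to n² - 2n - 10 = 0: n = (2 ± √44)/2, i.e. n ≈ 4.3166 or n ≈ -2.3166.

n = -2.3166 or n = -1 or n = 4.3166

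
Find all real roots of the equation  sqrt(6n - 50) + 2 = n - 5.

n = 9 or n = 11

Isolate the radical: sqrt(6n - 50) = n - 7.
Square both sides: 6n - 50 = (n - 7)^2.
Expand and rearrange: n^2 - 20n + 99 = 0.
Solving gives n = 11 or n = 9.
Check each candidate in the original equation:
  n = 11: sqrt(16) = 4, while n - 7 = 4 — valid.
  n = 9: sqrt(4) = 2, while n - 7 = 2 — valid.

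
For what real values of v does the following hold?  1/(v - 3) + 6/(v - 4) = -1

v = -3.1623 or v = 3.1623

Multiply both sides by (v - 3)(v - 4):
(v - 4) + 6(v - 3) = -(v - 3)(v - 4).
Expand and collect terms: -v^2 + 10 = 0.
By the quadratic formula, v = (0 +/- sqrt(40)) / -2, so v ~= -3.1623 or v ~= 3.1623.
Neither value makes a denominator zero (v != 3, v != 4), so both are valid.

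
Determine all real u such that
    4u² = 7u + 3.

Rearrange to standard form: 4u² - 7u - 3 = 0.
Discriminant: (-7)² − 4·4·(-3) = 97.
Quadratic formula: u = (7 ± √97) / 8.
So u = 7/8 + √(97)/8 ≈ 2.1061 or u = 7/8 - √(97)/8 ≈ -0.3561.

u = -0.3561 or u = 2.1061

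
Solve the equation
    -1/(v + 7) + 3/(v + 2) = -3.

Multiply both sides by (v + 7)(v + 2):
-(v + 2) + 3(v + 7) = -3(v + 7)(v + 2).
Expand and collect terms: -3v^2 - 29v - 61 = 0.
By the quadratic formula, v = (29 +/- sqrt(109)) / -6, so v ~= -6.5734 or v ~= -3.0933.
Neither value makes a denominator zero (v != -7, v != -2), so both are valid.

v = -6.5734 or v = -3.0933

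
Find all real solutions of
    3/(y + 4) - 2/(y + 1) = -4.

Multiply both sides by (y + 4)(y + 1):
3(y + 1) - 2(y + 4) = -4(y + 4)(y + 1).
Expand and collect terms: -4y^2 - 21y - 11 = 0.
By the quadratic formula, y = (21 +/- sqrt(265)) / -8, so y ~= -4.6599 or y ~= -0.5901.
Neither value makes a denominator zero (y != -4, y != -1), so both are valid.

y = -4.6599 or y = -0.5901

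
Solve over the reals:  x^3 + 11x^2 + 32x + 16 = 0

x = -6.3723 or x = -4 or x = -0.6277

Possible rational roots are divisors of 16. Testing x = -4 gives 0, so (x + 4) is a factor.
Divide: x^3 + 11x^2 + 32x + 16 = (x + 4)(x^2 + 7x + 4).
Apply the quadratic formula to x^2 + 7x + 4 = 0: x = (-7 +/- sqrt(33))/2, i.e. x ~= -0.6277 or x ~= -6.3723.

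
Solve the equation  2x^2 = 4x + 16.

Bring every term to one side: 2x^2 - 4x - 16 = 0.
Factor: 2(x + 2)(x - 4) = 0.
So x = -2 or x = 4.

x = -2 or x = 4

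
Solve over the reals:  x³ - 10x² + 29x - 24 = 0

x = 1.4384 or x = 3 or x = 5.5616

Possible rational roots are divisors of -24. Testing x = 3 gives 0, so (x - 3) is a factor.
Divide: x³ - 10x² + 29x - 24 = (x - 3)(x² - 7x + 8).
Apply the quadratic formula to x² - 7x + 8 = 0: x = (7 ± √17)/2, i.e. x ≈ 5.5616 or x ≈ 1.4384.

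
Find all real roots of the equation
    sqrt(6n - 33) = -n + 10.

n = 7

Square both sides: 6n - 33 = (-n + 10)^2.
Expand and rearrange: n^2 - 26n + 133 = 0.
Solving gives n = 19 or n = 7.
Check each candidate in the original equation:
  n = 19: sqrt(81) = 9, while -n + 10 = -9 — extraneous.
  n = 7: sqrt(9) = 3, while -n + 10 = 3 — valid.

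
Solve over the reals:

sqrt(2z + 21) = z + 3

Square both sides: 2z + 21 = (z + 3)^2.
Expand and rearrange: z^2 + 4z - 12 = 0.
Solving gives z = 2 or z = -6.
Check each candidate in the original equation:
  z = 2: sqrt(25) = 5, while z + 3 = 5 — valid.
  z = -6: sqrt(9) = 3, while z + 3 = -3 — extraneous.

z = 2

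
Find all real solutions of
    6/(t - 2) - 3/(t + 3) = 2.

Multiply both sides by (t - 2)(t + 3):
6(t + 3) - 3(t - 2) = 2(t - 2)(t + 3).
Expand and collect terms: 2t^2 - t - 36 = 0.
Factor or apply the quadratic formula: t = 4.5 or t = -4.
Neither value makes a denominator zero (t != 2, t != -3), so both are valid.

t = -4 or t = 4.5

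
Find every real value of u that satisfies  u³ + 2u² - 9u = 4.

Rearrange: u³ + 2u² - 9u - 4 = 0.
Possible rational roots are divisors of -4. Testing u = -4 gives 0, so (u + 4) is a factor.
Divide: u³ + 2u² - 9u - 4 = (u + 4)(u² - 2u - 1).
Apply the quadratic formula to u² - 2u - 1 = 0: u = (2 ± √8)/2, i.e. u ≈ 2.4142 or u ≈ -0.4142.

u = -4 or u = -0.4142 or u = 2.4142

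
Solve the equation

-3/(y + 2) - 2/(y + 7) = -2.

y = -6.2604 or y = -0.2396

Multiply both sides by (y + 2)(y + 7):
-3(y + 7) - 2(y + 2) = -2(y + 2)(y + 7).
Expand and collect terms: -2y² - 13y - 3 = 0.
By the quadratic formula, y = (13 ± √145) / -4, so y ≈ -6.2604 or y ≈ -0.2396.
Neither value makes a denominator zero (y ≠ -2, y ≠ -7), so both are valid.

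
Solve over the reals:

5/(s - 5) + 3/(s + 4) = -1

Multiply both sides by (s - 5)(s + 4):
5(s + 4) + 3(s - 5) = -(s - 5)(s + 4).
Expand and collect terms: -s² - 7s + 15 = 0.
By the quadratic formula, s = (7 ± √109) / -2, so s ≈ -8.7202 or s ≈ 1.7202.
Neither value makes a denominator zero (s ≠ 5, s ≠ -4), so both are valid.

s = -8.7202 or s = 1.7202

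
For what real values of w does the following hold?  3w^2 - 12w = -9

Bring every term to one side: 3w^2 - 12w + 9 = 0.
Factor: 3(w - 1)(w - 3) = 0.
So w = 1 or w = 3.

w = 1 or w = 3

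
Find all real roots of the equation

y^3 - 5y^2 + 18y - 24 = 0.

y = 2

Possible rational roots are divisors of -24. Testing y = 2 gives 0, so (y - 2) is a factor.
Divide: y^3 - 5y^2 + 18y - 24 = (y - 2)(y^2 - 3y + 12).
The quadratic y^2 - 3y + 12 has discriminant -39 < 0, so no further real roots.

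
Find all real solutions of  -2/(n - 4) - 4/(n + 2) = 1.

n = -6.899 or n = 2.899

Multiply both sides by (n - 4)(n + 2):
-2(n + 2) - 4(n - 4) = (n - 4)(n + 2).
Expand and collect terms: n² + 4n - 20 = 0.
By the quadratic formula, n = (-4 ± √96) / 2, so n ≈ 2.899 or n ≈ -6.899.
Neither value makes a denominator zero (n ≠ 4, n ≠ -2), so both are valid.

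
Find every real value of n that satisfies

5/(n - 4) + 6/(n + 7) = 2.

n = -4.6714 or n = 7.1714

Multiply both sides by (n - 4)(n + 7):
5(n + 7) + 6(n - 4) = 2(n - 4)(n + 7).
Expand and collect terms: 2n² - 5n - 67 = 0.
By the quadratic formula, n = (5 ± √561) / 4, so n ≈ 7.1714 or n ≈ -4.6714.
Neither value makes a denominator zero (n ≠ 4, n ≠ -7), so both are valid.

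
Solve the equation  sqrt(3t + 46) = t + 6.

Square both sides: 3t + 46 = (t + 6)^2.
Expand and rearrange: t^2 + 9t - 10 = 0.
Solving gives t = 1 or t = -10.
Check each candidate in the original equation:
  t = 1: sqrt(49) = 7, while t + 6 = 7 — valid.
  t = -10: sqrt(16) = 4, while t + 6 = -4 — extraneous.

t = 1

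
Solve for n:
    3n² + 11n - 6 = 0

Discriminant: (11)² − 4·3·(-6) = 193.
Quadratic formula: n = (-11 ± √193) / 6.
So n = -11/6 + √(193)/6 ≈ 0.4821 or n = -√(193)/6 - 11/6 ≈ -4.1487.

n = -4.1487 or n = 0.4821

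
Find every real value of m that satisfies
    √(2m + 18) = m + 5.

Square both sides: 2m + 18 = (m + 5)².
Expand and rearrange: m² + 8m + 7 = 0.
Solving gives m = -1 or m = -7.
Check each candidate in the original equation:
  m = -1: √(16) = 4, while m + 5 = 4 — valid.
  m = -7: √(4) = 2, while m + 5 = -2 — extraneous.

m = -1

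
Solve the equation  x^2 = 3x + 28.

Bring every term to one side: x^2 - 3x - 28 = 0.
Factor: (x - 7)(x + 4) = 0.
So x = 7 or x = -4.

x = -4 or x = 7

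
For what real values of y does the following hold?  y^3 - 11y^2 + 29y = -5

Rearrange: y^3 - 11y^2 + 29y + 5 = 0.
Possible rational roots are divisors of 5. Testing y = 5 gives 0, so (y - 5) is a factor.
Divide: y^3 - 11y^2 + 29y + 5 = (y - 5)(y^2 - 6y - 1).
Apply the quadratic formula to y^2 - 6y - 1 = 0: y = (6 +/- sqrt(40))/2, i.e. y ~= 6.1623 or y ~= -0.1623.

y = -0.1623 or y = 5 or y = 6.1623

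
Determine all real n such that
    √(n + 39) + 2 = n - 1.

n = 10

Isolate the radical: √(n + 39) = n - 3.
Square both sides: n + 39 = (n - 3)².
Expand and rearrange: n² - 7n - 30 = 0.
Solving gives n = 10 or n = -3.
Check each candidate in the original equation:
  n = 10: √(49) = 7, while n - 3 = 7 — valid.
  n = -3: √(36) = 6, while n - 3 = -6 — extraneous.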